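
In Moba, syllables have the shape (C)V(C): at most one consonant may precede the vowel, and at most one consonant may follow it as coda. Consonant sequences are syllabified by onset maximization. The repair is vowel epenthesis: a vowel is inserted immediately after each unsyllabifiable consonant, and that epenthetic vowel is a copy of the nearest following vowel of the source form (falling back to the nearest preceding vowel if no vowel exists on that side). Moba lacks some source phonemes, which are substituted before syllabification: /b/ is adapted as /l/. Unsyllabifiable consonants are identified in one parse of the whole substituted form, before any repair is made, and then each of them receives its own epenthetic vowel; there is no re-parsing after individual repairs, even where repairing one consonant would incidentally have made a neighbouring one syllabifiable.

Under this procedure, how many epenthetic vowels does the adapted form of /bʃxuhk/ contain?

3

After substitution the input is /lʃxuhk/.
The unsyllabifiable consonants are /l/, /ʃ/, /k/; each receives one epenthetic vowel.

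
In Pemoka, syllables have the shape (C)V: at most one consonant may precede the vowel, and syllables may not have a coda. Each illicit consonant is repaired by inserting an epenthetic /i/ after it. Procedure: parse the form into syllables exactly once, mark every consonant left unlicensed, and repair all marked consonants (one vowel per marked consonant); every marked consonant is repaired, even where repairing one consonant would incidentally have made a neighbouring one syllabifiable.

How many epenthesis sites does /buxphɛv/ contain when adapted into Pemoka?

3

The unsyllabifiable consonants are /x/, /p/, /v/; each receives one epenthetic vowel.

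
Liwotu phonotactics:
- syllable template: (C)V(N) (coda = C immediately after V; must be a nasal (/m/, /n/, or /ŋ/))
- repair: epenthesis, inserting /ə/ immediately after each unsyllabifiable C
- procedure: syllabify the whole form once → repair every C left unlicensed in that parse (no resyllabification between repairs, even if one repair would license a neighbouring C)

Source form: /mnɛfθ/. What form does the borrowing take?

Syllabifying with onset maximization leaves /m/, /f/, /θ/ stranded (only a nasal (/m/, /n/, or /ŋ/) is licensed in coda position; onsets are limited to one consonant).
Each unlicensed consonant becomes the onset of a new syllable: /m/ → /mə/, /f/ → /fə/, /θ/ → /θə/.

mənɛfəθə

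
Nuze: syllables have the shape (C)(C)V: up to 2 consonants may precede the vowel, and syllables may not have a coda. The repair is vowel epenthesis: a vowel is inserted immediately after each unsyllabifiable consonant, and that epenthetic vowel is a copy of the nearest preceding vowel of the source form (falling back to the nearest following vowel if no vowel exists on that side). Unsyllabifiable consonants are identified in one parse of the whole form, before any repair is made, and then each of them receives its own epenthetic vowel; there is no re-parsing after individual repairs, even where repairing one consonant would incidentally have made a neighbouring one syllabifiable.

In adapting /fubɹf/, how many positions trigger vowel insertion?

3

The unsyllabifiable consonants are /b/, /ɹ/, /f/; each receives one epenthetic vowel.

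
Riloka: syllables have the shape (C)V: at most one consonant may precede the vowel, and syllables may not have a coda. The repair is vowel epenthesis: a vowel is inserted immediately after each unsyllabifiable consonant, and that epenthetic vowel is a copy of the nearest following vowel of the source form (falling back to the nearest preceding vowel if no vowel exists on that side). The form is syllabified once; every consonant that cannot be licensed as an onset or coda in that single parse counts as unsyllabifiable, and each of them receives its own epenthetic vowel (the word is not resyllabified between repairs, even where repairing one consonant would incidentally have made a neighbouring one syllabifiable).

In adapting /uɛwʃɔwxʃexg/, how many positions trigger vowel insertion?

The unsyllabifiable consonants are /w/, /w/, /x/, /x/, /g/; each receives one epenthetic vowel.

5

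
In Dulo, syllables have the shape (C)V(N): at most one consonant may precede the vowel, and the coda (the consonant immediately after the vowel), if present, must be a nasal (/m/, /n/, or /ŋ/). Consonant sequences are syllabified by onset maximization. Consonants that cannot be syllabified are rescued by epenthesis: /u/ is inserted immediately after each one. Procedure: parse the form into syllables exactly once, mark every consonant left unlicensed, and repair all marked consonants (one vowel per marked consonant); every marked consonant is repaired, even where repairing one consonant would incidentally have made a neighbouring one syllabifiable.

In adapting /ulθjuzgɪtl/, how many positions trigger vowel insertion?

The unsyllabifiable consonants are /l/, /θ/, /z/, /t/, /l/; each receives one epenthetic vowel.

5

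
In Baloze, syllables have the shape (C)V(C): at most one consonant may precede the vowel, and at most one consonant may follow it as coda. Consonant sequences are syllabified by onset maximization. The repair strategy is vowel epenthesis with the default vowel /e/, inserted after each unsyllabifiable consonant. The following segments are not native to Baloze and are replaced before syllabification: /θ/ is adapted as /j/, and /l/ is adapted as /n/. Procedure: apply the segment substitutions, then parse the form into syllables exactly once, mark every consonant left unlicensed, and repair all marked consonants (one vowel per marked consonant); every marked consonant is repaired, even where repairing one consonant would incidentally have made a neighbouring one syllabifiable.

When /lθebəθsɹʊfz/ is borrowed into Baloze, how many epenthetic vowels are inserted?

After substitution the input is /njebəjsɹʊfz/.
The unsyllabifiable consonants are /n/, /s/, /z/; each receives one epenthetic vowel.

3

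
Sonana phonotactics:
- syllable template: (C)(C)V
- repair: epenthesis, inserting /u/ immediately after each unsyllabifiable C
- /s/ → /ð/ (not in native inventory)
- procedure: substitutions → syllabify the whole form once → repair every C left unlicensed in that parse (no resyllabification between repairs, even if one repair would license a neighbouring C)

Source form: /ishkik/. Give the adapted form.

iðuhkiku

Substitution: /s/ → /ð/, giving /iðhkik/.
The consonants /ð/, /k/ cannot be parsed into a legal (C)(C)V syllable (no codas are permitted; onsets may contain at most 2 consonants).
Inserting the epenthetic vowel yields /ð/ → /ðu/, /k/ → /ku/.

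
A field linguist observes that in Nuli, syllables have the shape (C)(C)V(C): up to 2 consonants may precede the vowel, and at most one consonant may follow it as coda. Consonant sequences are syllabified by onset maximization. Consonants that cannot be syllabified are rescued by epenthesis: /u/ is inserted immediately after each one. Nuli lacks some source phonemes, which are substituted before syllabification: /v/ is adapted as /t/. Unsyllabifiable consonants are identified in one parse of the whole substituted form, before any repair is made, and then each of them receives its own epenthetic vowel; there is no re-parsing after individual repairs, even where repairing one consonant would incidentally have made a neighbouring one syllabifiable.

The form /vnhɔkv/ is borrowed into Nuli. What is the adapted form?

tunhɔktu

Substitution: /v/ → /t/, giving /tnhɔkt/.
The consonants /t/, /t/ cannot be parsed into a legal (C)(C)V(C) syllable (at most one coda consonant is licensed; onsets may contain at most 2 consonants).
Each unlicensed consonant becomes the onset of a new syllable: /t/ → /tu/, /t/ → /tu/.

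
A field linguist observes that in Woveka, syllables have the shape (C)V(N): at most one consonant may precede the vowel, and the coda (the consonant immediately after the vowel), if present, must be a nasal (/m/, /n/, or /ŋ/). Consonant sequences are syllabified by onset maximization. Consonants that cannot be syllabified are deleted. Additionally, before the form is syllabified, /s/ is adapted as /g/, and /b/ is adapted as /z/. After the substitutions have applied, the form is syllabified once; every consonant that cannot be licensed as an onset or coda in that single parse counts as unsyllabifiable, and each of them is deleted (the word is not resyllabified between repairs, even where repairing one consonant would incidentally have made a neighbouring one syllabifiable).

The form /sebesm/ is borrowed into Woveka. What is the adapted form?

Substitution: /s/ → /g/, /b/ → /z/, giving /gezegm/.
Under (C)V(N), the unsyllabifiable consonants are /g/, /m/ (only a nasal (/m/, /n/, or /ŋ/) is licensed in coda position; onsets are limited to one consonant).
Each unlicensed consonant is deleted: /g/, /m/.

geze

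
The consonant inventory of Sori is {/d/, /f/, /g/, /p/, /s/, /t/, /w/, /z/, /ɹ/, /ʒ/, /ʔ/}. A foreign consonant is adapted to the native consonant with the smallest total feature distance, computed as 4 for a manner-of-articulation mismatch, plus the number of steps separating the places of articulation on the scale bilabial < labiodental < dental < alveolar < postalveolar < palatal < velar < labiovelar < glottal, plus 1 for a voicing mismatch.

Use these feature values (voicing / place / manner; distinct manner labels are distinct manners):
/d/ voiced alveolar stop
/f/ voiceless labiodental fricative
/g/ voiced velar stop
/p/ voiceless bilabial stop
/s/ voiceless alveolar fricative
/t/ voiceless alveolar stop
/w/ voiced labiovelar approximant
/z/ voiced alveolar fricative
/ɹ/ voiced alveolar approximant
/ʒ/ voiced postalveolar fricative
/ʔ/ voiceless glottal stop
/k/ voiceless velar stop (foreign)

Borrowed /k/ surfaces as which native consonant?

g

/g/ is closest: same manner (stop), place distance 0 (velar→velar), voicing differs (+1); total 1. Next closest is /ʔ/ at distance 2.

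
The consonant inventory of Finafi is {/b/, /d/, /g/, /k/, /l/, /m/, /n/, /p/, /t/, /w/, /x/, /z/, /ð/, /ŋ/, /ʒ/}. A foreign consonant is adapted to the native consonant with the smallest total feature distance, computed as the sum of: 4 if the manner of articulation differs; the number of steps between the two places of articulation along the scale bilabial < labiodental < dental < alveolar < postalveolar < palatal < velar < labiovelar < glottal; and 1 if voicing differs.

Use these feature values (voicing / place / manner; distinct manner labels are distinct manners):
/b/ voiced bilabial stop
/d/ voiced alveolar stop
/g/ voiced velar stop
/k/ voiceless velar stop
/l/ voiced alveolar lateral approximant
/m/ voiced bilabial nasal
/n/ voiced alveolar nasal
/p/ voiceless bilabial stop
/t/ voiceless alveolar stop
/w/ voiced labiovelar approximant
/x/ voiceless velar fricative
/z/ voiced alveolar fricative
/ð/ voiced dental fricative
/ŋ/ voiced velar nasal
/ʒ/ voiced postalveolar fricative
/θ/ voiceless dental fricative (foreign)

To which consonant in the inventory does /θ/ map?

ð

/ð/ is closest: same manner (fricative), place distance 0 (dental→dental), voicing differs (+1); total 1. Next closest is /z/ at distance 2.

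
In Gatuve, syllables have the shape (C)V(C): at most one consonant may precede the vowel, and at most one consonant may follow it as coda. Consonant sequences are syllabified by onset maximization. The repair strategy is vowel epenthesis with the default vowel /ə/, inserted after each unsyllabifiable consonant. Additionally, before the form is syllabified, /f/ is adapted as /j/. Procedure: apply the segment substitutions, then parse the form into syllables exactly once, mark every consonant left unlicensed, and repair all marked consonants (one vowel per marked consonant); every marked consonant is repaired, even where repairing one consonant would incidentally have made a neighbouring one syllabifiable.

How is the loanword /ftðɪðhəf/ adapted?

Substitution: /f/ → /j/, giving /jtðɪðhəj/.
The consonants /j/, /t/ cannot be parsed into a legal (C)V(C) syllable (at most one coda consonant is licensed; onsets are limited to one consonant).
Epenthesis after each stranded consonant: /j/ → /jə/, /t/ → /tə/.

jətəðɪðhəj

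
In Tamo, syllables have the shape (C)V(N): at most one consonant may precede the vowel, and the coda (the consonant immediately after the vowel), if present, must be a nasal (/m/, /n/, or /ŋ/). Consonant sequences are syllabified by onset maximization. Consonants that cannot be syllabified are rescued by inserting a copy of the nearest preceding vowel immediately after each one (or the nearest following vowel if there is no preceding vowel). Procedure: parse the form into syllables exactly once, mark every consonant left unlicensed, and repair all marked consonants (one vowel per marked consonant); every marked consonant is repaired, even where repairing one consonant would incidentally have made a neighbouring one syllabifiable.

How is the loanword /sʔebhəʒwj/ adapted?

seʔebehəʒəwəjə

Under (C)V(N), the unsyllabifiable consonants are /s/, /b/, /ʒ/, /w/, /j/ (only a nasal (/m/, /n/, or /ŋ/) is licensed in coda position; onsets are limited to one consonant).
Inserting the epenthetic vowel yields /s/ → /se/, /b/ → /be/, /ʒ/ → /ʒə/, /w/ → /wə/, /j/ → /jə/.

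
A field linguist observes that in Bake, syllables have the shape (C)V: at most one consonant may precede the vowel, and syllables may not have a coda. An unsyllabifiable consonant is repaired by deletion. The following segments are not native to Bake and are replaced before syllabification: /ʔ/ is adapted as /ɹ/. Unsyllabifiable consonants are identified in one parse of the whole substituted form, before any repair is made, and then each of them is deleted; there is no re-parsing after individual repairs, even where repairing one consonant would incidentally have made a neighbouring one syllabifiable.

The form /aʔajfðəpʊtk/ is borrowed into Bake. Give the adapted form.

aɹaðəpʊ

Substitution: /ʔ/ → /ɹ/, giving /aɹajfðəpʊtk/.
The consonants /j/, /f/, /t/, /k/ cannot be parsed into a legal (C)V syllable (no codas are permitted; onsets are limited to one consonant).
Deleting the stranded consonants removes /j/, /f/, /t/, /k/.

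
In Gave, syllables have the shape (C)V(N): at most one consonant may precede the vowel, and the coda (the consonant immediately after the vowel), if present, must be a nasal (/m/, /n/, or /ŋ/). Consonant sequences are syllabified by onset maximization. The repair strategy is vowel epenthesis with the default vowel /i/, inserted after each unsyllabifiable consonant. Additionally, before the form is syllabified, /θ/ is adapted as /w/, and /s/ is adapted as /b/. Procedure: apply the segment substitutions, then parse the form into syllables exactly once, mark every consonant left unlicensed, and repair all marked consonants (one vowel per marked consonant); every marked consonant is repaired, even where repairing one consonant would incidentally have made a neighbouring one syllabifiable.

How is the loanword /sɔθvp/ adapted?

Substitution: /s/ → /b/, /θ/ → /w/, giving /bɔwvp/.
Under (C)V(N), the unsyllabifiable consonants are /w/, /v/, /p/ (only a nasal (/m/, /n/, or /ŋ/) is licensed in coda position; onsets are limited to one consonant).
Each unlicensed consonant becomes the onset of a new syllable: /w/ → /wi/, /v/ → /vi/, /p/ → /pi/.

bɔwivipi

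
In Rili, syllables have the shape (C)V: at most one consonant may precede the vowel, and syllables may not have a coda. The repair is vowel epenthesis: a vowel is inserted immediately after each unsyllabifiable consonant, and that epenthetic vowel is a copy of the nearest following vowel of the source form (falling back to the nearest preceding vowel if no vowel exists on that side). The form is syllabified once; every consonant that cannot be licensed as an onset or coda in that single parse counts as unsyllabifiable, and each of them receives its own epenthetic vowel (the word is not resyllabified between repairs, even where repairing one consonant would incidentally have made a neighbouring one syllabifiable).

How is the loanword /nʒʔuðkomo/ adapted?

nuʒuʔuðokomo

The consonants /n/, /ʒ/, /ð/ cannot be parsed into a legal (C)V syllable (no codas are permitted; onsets are limited to one consonant).
Inserting the epenthetic vowel yields /n/ → /nu/, /ʒ/ → /ʒu/, /ð/ → /ðo/.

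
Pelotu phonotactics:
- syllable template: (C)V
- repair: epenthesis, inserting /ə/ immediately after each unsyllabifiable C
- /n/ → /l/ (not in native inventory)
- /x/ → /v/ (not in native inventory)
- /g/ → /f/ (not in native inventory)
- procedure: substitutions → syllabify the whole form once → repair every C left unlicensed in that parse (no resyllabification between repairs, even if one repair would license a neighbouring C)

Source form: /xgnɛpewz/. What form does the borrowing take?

vəfəlɛpewəzə

Substitution: /x/ → /v/, /g/ → /f/, /n/ → /l/, giving /vflɛpewz/.
Syllabifying with onset maximization leaves /v/, /f/, /w/, /z/ stranded (no codas are permitted; onsets are limited to one consonant).
Inserting the epenthetic vowel yields /v/ → /və/, /f/ → /fə/, /w/ → /wə/, /z/ → /zə/.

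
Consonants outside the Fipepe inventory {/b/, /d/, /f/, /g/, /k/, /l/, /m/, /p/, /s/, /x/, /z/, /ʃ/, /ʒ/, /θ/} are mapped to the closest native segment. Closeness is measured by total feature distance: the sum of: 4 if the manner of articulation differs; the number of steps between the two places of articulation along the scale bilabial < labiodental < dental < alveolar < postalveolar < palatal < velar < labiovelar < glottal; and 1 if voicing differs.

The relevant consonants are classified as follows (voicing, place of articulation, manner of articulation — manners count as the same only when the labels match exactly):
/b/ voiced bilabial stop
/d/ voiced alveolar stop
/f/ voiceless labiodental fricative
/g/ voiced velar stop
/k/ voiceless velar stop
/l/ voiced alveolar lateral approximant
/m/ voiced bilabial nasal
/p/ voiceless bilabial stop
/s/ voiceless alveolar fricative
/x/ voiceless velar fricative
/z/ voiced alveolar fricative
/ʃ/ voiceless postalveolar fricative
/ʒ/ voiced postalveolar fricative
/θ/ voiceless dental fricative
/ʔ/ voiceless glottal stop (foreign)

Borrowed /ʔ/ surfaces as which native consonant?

/k/ is closest: same manner (stop), place distance 2 (glottal→velar), same voicing; total 2. Next closest is /g/ at distance 3.

k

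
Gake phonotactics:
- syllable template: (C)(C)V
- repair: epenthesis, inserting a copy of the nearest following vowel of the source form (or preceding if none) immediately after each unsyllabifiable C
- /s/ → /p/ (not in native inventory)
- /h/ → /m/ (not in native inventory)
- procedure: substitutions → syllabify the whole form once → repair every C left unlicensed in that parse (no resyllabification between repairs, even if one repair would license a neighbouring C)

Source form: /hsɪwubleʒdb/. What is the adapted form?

Substitution: /h/ → /m/, /s/ → /p/, giving /mpɪwubleʒdb/.
The consonants /ʒ/, /d/, /b/ cannot be parsed into a legal (C)(C)V syllable (no codas are permitted; onsets may contain at most 2 consonants).
Inserting the epenthetic vowel yields /ʒ/ → /ʒe/, /d/ → /de/, /b/ → /be/.

mpɪwubleʒedebe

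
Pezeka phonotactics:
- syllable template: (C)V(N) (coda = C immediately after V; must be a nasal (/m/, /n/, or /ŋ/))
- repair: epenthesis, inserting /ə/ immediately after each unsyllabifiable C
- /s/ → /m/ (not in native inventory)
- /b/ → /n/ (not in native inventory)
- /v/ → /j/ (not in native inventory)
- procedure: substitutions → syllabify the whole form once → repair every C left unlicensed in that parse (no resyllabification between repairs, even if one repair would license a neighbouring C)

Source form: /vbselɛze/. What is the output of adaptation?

jənəmelɛze

Substitution: /v/ → /j/, /b/ → /n/, /s/ → /m/, giving /jnmelɛze/.
Syllabifying with onset maximization leaves /j/, /n/ stranded (only a nasal (/m/, /n/, or /ŋ/) is licensed in coda position; onsets are limited to one consonant).
Epenthesis after each stranded consonant: /j/ → /jə/, /n/ → /nə/.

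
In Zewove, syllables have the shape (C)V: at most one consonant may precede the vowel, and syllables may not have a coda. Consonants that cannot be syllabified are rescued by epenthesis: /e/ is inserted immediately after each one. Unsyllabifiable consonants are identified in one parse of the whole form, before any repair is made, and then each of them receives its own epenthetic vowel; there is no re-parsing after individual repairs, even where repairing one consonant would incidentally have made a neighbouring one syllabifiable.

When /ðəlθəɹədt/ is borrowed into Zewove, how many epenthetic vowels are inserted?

3

The unsyllabifiable consonants are /l/, /d/, /t/; each receives one epenthetic vowel.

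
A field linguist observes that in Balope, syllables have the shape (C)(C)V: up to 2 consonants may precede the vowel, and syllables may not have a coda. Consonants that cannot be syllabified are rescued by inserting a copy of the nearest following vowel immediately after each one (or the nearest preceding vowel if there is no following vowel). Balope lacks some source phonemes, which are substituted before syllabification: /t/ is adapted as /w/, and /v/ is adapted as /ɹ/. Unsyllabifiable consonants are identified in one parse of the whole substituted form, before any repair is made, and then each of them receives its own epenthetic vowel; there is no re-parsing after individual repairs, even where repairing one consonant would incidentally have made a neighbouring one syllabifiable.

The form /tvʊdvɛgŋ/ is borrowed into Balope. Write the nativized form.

Substitution: /t/ → /w/, /v/ → /ɹ/, giving /wɹʊdɹɛgŋ/.
Under (C)(C)V, the unsyllabifiable consonants are /g/, /ŋ/ (no codas are permitted; onsets may contain at most 2 consonants).
Epenthesis after each stranded consonant: /g/ → /gɛ/, /ŋ/ → /ŋɛ/.

wɹʊdɹɛgɛŋɛ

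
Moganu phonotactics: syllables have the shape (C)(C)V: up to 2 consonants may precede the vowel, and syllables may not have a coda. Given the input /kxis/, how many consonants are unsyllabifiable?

1

Under (C)(C)V, the unsyllabifiable consonants are /s/ (no codas are permitted; onsets may contain at most 2 consonants).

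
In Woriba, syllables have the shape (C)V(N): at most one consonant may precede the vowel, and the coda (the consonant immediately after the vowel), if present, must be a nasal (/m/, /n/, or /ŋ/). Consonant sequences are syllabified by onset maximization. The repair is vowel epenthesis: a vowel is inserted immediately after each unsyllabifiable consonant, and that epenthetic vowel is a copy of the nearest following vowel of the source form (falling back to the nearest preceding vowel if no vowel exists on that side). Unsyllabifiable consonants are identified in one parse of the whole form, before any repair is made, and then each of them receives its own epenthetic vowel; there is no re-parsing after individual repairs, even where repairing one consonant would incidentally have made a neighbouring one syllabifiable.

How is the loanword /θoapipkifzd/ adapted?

θoapipikifizidi

Syllabifying with onset maximization leaves /p/, /f/, /z/, /d/ stranded (only a nasal (/m/, /n/, or /ŋ/) is licensed in coda position; onsets are limited to one consonant).
Inserting the epenthetic vowel yields /p/ → /pi/, /f/ → /fi/, /z/ → /zi/, /d/ → /di/.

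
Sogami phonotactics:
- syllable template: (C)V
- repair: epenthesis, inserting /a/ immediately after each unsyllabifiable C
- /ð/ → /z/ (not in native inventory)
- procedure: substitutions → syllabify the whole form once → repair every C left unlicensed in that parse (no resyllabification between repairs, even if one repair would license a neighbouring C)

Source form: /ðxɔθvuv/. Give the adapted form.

zaxɔθavuva

Substitution: /ð/ → /z/, giving /zxɔθvuv/.
Under (C)V, the unsyllabifiable consonants are /z/, /θ/, /v/ (no codas are permitted; onsets are limited to one consonant).
Epenthesis after each stranded consonant: /z/ → /za/, /θ/ → /θa/, /v/ → /va/.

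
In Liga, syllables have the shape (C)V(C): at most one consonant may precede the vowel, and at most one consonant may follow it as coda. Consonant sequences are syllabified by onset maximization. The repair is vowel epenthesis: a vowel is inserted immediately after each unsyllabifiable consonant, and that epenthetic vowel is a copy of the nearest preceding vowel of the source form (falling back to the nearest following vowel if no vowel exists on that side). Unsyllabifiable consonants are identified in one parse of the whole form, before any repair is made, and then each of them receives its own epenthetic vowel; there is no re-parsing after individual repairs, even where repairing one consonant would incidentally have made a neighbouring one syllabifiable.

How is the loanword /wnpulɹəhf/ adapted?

wunupulɹəhfə

Syllabifying with onset maximization leaves /w/, /n/, /f/ stranded (at most one coda consonant is licensed; onsets are limited to one consonant).
Each unlicensed consonant becomes the onset of a new syllable: /w/ → /wu/, /n/ → /nu/, /f/ → /fə/.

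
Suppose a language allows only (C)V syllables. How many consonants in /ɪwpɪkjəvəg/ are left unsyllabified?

3

Syllabifying with onset maximization leaves /w/, /k/, /g/ stranded (no codas are permitted; onsets are limited to one consonant).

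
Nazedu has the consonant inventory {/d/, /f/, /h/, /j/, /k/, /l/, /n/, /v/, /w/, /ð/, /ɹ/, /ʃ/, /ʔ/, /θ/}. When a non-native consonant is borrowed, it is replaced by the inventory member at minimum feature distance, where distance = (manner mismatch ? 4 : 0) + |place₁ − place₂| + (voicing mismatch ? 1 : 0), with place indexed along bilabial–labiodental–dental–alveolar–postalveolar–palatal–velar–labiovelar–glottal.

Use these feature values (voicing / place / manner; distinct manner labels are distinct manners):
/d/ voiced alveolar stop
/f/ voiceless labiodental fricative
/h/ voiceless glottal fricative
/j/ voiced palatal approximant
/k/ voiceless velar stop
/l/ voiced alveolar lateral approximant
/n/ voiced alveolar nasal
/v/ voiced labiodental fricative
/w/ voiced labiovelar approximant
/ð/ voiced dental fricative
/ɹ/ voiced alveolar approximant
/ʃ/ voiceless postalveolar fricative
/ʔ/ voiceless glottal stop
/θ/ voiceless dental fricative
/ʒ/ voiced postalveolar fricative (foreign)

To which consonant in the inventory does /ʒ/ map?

/ʃ/ is closest: same manner (fricative), place distance 0 (postalveolar→postalveolar), voicing differs (+1); total 1. Next closest is /ð/ at distance 2.

ʃ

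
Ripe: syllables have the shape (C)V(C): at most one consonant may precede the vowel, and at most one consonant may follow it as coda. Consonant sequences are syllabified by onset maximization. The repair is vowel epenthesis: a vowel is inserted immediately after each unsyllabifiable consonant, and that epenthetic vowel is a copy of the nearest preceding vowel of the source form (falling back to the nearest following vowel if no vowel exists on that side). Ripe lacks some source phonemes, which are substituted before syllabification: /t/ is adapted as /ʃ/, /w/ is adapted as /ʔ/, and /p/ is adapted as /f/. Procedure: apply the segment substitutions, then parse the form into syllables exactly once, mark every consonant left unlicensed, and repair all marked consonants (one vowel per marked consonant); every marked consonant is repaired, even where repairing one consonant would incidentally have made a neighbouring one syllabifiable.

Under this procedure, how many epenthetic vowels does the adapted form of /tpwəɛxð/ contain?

After substitution the input is /ʃfʔəɛxð/.
The unsyllabifiable consonants are /ʃ/, /f/, /ð/; each receives one epenthetic vowel.

3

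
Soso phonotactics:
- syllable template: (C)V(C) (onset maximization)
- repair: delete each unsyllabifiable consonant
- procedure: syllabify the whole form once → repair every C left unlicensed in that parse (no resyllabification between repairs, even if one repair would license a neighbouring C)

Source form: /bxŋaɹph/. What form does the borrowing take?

Under (C)V(C), the unsyllabifiable consonants are /b/, /x/, /p/, /h/ (at most one coda consonant is licensed; onsets are limited to one consonant).
Each unlicensed consonant is deleted: /b/, /x/, /p/, /h/.

ŋaɹ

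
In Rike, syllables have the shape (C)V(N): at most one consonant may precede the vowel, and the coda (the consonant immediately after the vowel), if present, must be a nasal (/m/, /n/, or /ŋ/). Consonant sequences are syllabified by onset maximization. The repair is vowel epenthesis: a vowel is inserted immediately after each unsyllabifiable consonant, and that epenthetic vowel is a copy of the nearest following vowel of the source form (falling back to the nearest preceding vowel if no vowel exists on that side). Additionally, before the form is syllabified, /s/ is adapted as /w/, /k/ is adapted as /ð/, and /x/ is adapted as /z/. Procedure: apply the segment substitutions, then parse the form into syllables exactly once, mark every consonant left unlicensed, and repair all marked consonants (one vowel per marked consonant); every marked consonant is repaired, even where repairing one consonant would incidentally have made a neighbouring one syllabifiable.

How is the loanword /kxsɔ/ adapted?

ðɔzɔwɔ

Substitution: /k/ → /ð/, /x/ → /z/, /s/ → /w/, giving /ðzwɔ/.
The consonants /ð/, /z/ cannot be parsed into a legal (C)V(N) syllable (only a nasal (/m/, /n/, or /ŋ/) is licensed in coda position; onsets are limited to one consonant).
Each unlicensed consonant becomes the onset of a new syllable: /ð/ → /ðɔ/, /z/ → /zɔ/.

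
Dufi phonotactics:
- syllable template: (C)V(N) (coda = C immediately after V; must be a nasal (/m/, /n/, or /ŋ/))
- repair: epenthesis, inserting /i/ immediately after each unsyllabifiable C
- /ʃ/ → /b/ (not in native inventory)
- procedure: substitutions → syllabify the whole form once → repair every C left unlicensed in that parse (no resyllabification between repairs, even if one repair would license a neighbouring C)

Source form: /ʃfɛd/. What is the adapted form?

Substitution: /ʃ/ → /b/, giving /bfɛd/.
Under (C)V(N), the unsyllabifiable consonants are /b/, /d/ (only a nasal (/m/, /n/, or /ŋ/) is licensed in coda position; onsets are limited to one consonant).
Each unlicensed consonant becomes the onset of a new syllable: /b/ → /bi/, /d/ → /di/.

bifɛdi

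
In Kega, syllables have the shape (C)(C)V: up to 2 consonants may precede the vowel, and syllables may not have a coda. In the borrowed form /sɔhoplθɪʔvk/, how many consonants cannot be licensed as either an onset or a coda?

4

The consonants /p/, /ʔ/, /v/, /k/ cannot be parsed into a legal (C)(C)V syllable (no codas are permitted; onsets may contain at most 2 consonants).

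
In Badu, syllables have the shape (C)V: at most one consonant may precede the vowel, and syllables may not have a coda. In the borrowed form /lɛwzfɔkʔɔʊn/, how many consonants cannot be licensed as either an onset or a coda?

The consonants /w/, /z/, /k/, /n/ cannot be parsed into a legal (C)V syllable (no codas are permitted; onsets are limited to one consonant).

4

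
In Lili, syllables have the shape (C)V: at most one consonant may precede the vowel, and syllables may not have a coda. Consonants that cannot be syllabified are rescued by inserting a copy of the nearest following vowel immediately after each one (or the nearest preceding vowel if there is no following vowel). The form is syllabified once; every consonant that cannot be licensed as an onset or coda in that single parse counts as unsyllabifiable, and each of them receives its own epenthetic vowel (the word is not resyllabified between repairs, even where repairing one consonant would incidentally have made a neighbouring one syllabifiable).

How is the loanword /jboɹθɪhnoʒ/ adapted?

joboɹɪθɪhonoʒo

The consonants /j/, /ɹ/, /h/, /ʒ/ cannot be parsed into a legal (C)V syllable (no codas are permitted; onsets are limited to one consonant).
Epenthesis after each stranded consonant: /j/ → /jo/, /ɹ/ → /ɹɪ/, /h/ → /ho/, /ʒ/ → /ʒo/.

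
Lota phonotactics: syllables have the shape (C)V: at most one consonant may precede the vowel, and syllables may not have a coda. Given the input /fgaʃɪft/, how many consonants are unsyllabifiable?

3

The consonants /f/, /f/, /t/ cannot be parsed into a legal (C)V syllable (no codas are permitted; onsets are limited to one consonant).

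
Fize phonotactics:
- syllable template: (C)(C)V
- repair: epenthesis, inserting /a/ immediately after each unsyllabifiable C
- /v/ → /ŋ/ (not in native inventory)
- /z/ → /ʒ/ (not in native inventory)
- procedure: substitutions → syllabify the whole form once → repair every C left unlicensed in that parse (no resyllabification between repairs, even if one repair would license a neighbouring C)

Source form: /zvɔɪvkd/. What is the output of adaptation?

ʒŋɔɪŋakada

Substitution: /z/ → /ʒ/, /v/ → /ŋ/, giving /ʒŋɔɪŋkd/.
Under (C)(C)V, the unsyllabifiable consonants are /ŋ/, /k/, /d/ (no codas are permitted; onsets may contain at most 2 consonants).
Each unlicensed consonant becomes the onset of a new syllable: /ŋ/ → /ŋa/, /k/ → /ka/, /d/ → /da/.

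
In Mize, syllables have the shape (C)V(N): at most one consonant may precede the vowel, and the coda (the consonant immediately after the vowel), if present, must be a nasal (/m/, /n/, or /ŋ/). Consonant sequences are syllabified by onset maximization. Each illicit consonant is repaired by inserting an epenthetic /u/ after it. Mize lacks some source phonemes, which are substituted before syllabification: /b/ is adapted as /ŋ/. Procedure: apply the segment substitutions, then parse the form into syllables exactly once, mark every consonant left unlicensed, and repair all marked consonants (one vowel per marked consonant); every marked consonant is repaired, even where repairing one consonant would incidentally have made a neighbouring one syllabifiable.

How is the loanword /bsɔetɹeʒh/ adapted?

ŋusɔetuɹeʒuhu

Substitution: /b/ → /ŋ/, giving /ŋsɔetɹeʒh/.
The consonants /ŋ/, /t/, /ʒ/, /h/ cannot be parsed into a legal (C)V(N) syllable (only a nasal (/m/, /n/, or /ŋ/) is licensed in coda position; onsets are limited to one consonant).
Inserting the epenthetic vowel yields /ŋ/ → /ŋu/, /t/ → /tu/, /ʒ/ → /ʒu/, /h/ → /hu/.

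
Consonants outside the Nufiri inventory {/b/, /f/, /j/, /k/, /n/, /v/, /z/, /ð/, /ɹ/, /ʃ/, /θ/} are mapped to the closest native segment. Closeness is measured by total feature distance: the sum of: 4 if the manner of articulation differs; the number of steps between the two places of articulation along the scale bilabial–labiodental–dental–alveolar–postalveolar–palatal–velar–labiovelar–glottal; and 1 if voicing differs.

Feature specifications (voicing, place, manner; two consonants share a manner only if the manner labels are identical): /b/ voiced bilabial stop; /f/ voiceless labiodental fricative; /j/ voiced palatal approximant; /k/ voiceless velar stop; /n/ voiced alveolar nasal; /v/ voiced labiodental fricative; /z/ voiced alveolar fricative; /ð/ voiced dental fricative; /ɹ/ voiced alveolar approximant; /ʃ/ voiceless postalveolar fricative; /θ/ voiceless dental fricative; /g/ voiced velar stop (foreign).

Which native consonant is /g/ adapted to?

/k/ is closest: same manner (stop), place distance 0 (velar→velar), voicing differs (+1); total 1. Next closest is /j/ at distance 5.

k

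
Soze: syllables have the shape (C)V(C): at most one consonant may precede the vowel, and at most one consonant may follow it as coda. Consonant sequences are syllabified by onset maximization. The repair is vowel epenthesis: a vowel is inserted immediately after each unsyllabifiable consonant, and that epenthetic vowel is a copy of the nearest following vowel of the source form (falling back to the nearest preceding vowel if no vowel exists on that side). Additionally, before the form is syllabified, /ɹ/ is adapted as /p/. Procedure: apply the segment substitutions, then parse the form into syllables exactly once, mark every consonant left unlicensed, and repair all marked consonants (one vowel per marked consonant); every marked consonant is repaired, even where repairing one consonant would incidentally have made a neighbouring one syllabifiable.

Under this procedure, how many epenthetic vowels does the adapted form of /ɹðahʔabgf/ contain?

After substitution the input is /pðahʔabgf/.
The unsyllabifiable consonants are /p/, /g/, /f/; each receives one epenthetic vowel.

3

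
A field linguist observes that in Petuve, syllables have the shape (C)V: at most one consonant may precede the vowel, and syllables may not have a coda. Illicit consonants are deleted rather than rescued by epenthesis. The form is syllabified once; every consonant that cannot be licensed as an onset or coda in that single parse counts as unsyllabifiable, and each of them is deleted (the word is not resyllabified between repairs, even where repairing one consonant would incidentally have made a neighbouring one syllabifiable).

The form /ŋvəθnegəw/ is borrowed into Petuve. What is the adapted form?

Syllabifying with onset maximization leaves /ŋ/, /θ/, /w/ stranded (no codas are permitted; onsets are limited to one consonant).
Deleting the stranded consonants removes /ŋ/, /θ/, /w/.

vənegə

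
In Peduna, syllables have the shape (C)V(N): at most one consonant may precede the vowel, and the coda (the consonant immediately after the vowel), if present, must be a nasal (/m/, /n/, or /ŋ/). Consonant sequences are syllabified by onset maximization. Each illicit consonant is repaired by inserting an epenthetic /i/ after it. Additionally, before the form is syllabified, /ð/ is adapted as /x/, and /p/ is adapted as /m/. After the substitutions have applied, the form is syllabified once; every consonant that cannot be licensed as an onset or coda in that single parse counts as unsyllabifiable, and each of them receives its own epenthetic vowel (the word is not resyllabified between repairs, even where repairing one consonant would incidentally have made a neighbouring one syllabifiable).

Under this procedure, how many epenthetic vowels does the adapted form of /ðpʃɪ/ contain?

2

After substitution the input is /xmʃɪ/.
The unsyllabifiable consonants are /x/, /m/; each receives one epenthetic vowel.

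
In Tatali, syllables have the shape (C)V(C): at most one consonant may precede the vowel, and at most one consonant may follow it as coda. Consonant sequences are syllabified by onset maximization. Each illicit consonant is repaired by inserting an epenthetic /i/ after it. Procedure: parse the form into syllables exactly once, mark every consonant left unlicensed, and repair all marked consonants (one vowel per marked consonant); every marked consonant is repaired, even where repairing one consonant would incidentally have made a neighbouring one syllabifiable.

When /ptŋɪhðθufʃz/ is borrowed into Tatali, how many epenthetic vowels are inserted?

The unsyllabifiable consonants are /p/, /t/, /ð/, /ʃ/, /z/; each receives one epenthetic vowel.

5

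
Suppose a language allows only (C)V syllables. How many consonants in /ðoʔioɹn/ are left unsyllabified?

Syllabifying with onset maximization leaves /ɹ/, /n/ stranded (no codas are permitted; onsets are limited to one consonant).

2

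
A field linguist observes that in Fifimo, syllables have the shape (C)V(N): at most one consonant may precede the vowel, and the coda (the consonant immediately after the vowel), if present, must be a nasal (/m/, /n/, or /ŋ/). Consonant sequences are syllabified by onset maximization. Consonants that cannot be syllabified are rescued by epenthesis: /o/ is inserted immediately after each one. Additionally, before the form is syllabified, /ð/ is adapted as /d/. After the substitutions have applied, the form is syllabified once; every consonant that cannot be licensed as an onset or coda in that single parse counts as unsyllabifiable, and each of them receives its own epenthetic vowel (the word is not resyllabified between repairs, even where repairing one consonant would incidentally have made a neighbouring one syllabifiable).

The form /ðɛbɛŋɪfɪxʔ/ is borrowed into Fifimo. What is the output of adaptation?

Substitution: /ð/ → /d/, giving /dɛbɛŋɪfɪxʔ/.
Under (C)V(N), the unsyllabifiable consonants are /x/, /ʔ/ (only a nasal (/m/, /n/, or /ŋ/) is licensed in coda position; onsets are limited to one consonant).
Each unlicensed consonant becomes the onset of a new syllable: /x/ → /xo/, /ʔ/ → /ʔo/.

dɛbɛŋɪfɪxoʔo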